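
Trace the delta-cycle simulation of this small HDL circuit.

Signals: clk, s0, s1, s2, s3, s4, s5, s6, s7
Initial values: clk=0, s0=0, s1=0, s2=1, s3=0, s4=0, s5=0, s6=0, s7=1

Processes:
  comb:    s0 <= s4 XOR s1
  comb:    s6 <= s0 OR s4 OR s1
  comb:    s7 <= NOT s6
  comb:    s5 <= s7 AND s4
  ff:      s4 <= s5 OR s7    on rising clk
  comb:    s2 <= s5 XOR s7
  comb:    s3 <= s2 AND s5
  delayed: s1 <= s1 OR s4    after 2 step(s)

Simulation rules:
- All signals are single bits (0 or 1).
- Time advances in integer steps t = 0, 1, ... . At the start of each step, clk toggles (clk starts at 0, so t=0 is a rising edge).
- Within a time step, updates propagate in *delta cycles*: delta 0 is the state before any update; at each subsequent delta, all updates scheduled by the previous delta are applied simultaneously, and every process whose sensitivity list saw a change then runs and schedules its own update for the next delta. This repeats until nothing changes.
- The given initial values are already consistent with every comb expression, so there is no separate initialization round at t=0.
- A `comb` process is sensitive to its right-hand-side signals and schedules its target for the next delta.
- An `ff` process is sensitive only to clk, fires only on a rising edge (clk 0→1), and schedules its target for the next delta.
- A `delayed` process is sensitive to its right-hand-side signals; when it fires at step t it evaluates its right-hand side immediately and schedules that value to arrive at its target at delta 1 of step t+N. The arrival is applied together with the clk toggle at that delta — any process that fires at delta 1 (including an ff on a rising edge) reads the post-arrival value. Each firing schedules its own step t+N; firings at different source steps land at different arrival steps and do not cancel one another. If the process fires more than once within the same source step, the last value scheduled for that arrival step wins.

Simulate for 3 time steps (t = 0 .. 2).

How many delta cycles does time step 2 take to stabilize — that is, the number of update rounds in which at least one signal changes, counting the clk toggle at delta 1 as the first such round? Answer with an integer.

3

t=0 Δ0: s2=1 s7=1 s6=0 s1=0 s5=0 s0=0 s3=0 s4=0 clk=0
  Δ1: clk:0→1
  Δ2: s4:0→1
  Δ3: s6:0→1, s5:0→1, s0:0→1
  Δ4: s2:1→0, s7:1→0, s3:0→1
  Δ5: s2:0→1, s5:1→0, s3:1→0
  Δ6: s2:1→0
  (6Δ to stable)
t=1 Δ0: s2=0 s7=0 s6=1 s1=0 s5=0 s0=1 s3=0 s4=1 clk=1
  Δ1: clk:1→0
  (1Δ to stable)
t=2 Δ0: s2=0 s7=0 s6=1 s1=0 s5=0 s0=1 s3=0 s4=1 clk=0
  Δ1: s1:0→1, clk:0→1
  Δ2: s0:1→0, s4:1→0
  Δ3: s0:0→1
  (3Δ to stable)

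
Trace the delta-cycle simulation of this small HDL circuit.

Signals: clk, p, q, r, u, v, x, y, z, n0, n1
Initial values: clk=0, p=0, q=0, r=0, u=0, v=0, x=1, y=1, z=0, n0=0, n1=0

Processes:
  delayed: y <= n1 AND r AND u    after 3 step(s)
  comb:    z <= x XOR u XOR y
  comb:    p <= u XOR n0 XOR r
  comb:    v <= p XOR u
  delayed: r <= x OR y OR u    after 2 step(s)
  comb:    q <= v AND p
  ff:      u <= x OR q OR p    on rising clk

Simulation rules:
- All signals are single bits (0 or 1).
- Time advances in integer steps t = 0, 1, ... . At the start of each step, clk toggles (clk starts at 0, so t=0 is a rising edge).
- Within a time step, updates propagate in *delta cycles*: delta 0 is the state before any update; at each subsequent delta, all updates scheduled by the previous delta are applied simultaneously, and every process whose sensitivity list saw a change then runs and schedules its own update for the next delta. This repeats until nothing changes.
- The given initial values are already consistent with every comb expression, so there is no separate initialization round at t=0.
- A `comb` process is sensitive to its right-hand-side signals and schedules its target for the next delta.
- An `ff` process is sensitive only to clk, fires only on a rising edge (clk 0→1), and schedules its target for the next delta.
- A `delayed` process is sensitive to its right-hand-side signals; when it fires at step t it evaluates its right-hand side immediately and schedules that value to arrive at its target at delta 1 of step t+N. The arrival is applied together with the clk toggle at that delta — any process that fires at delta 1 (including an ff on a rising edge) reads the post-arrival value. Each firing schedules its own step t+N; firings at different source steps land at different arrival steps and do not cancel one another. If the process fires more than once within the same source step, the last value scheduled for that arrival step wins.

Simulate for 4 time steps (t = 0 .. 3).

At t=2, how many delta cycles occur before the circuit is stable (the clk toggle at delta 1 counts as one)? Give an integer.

[bits: v,n0,n1,z,x,q,p,clk,y,u,r]
t=0: Δ0=00001000100 Δ1=00001001100 Δ2=00001001110 Δ3=10011011110 Δ4=00011111110 Δ5=00011011110 | 5Δ
t=1: Δ0=00011011110 Δ1=00011010110 | 1Δ
t=2: Δ0=00011010110 Δ1=00011011111 Δ2=00011001111 Δ3=10011001111 | 3Δ
t=3: Δ0=10011001111 Δ1=10011000011 Δ2=10001000011 | 2Δ

3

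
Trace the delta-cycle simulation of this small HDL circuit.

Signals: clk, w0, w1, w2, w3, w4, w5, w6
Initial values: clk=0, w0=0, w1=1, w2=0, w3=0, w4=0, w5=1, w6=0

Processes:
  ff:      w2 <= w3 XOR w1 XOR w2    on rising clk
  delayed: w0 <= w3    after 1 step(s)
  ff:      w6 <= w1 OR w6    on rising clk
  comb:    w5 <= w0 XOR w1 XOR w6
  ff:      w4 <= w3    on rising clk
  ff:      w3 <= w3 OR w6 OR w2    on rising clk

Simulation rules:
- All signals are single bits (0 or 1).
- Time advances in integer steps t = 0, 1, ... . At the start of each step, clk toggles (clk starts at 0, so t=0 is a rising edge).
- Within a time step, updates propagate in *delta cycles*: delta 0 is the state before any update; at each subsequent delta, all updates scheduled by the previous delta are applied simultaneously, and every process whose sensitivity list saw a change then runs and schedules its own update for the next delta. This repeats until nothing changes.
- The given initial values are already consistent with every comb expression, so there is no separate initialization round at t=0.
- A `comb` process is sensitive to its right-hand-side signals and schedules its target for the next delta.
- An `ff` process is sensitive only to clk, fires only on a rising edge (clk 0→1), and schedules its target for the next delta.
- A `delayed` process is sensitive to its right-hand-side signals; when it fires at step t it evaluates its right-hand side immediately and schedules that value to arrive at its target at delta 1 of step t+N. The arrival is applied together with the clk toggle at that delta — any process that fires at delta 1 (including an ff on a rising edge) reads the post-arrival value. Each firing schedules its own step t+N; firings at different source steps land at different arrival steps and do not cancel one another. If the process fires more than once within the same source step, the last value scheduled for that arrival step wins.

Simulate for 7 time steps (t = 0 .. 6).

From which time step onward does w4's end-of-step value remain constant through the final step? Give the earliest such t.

4

t0.Δ0 clk=0 w6=0 w0=0 w5=1 w1=1 w2=0 w4=0 w3=0
t0.Δ1 clk=1 w6=0 w0=0 w5=1 w1=1 w2=0 w4=0 w3=0
t0.Δ2 clk=1 w6=1 w0=0 w5=1 w1=1 w2=1 w4=0 w3=0
t0.Δ3 clk=1 w6=1 w0=0 w5=0 w1=1 w2=1 w4=0 w3=0
t1.Δ0 clk=1 w6=1 w0=0 w5=0 w1=1 w2=1 w4=0 w3=0
t1.Δ1 clk=0 w6=1 w0=0 w5=0 w1=1 w2=1 w4=0 w3=0
t2.Δ0 clk=0 w6=1 w0=0 w5=0 w1=1 w2=1 w4=0 w3=0
t2.Δ1 clk=1 w6=1 w0=0 w5=0 w1=1 w2=1 w4=0 w3=0
t2.Δ2 clk=1 w6=1 w0=0 w5=0 w1=1 w2=0 w4=0 w3=1
t3.Δ0 clk=1 w6=1 w0=0 w5=0 w1=1 w2=0 w4=0 w3=1
t3.Δ1 clk=0 w6=1 w0=1 w5=0 w1=1 w2=0 w4=0 w3=1
t3.Δ2 clk=0 w6=1 w0=1 w5=1 w1=1 w2=0 w4=0 w3=1
t4.Δ0 clk=0 w6=1 w0=1 w5=1 w1=1 w2=0 w4=0 w3=1
t4.Δ1 clk=1 w6=1 w0=1 w5=1 w1=1 w2=0 w4=0 w3=1
t4.Δ2 clk=1 w6=1 w0=1 w5=1 w1=1 w2=0 w4=1 w3=1
t5.Δ0 clk=1 w6=1 w0=1 w5=1 w1=1 w2=0 w4=1 w3=1
t5.Δ1 clk=0 w6=1 w0=1 w5=1 w1=1 w2=0 w4=1 w3=1
t6.Δ0 clk=0 w6=1 w0=1 w5=1 w1=1 w2=0 w4=1 w3=1
t6.Δ1 clk=1 w6=1 w0=1 w5=1 w1=1 w2=0 w4=1 w3=1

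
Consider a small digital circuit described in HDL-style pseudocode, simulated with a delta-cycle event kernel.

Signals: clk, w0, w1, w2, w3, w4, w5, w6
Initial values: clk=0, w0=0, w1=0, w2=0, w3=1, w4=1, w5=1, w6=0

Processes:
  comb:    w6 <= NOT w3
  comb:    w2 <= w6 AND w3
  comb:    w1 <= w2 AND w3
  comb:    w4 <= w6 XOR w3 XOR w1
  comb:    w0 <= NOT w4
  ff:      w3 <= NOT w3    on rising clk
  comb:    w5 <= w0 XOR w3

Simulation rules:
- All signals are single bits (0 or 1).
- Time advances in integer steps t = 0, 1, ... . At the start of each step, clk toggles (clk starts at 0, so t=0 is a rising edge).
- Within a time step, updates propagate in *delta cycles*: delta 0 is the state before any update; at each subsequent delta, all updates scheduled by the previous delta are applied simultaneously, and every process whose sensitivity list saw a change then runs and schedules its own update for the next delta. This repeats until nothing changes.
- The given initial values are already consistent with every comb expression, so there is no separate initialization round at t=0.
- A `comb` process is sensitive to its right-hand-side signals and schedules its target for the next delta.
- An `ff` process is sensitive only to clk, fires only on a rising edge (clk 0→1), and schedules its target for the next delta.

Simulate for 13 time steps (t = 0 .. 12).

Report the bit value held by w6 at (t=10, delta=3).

t0.Δ0 w0=0 w5=1 w3=1 w6=0 w4=1 w1=0 w2=0 clk=0
t0.Δ1 w0=0 w5=1 w3=1 w6=0 w4=1 w1=0 w2=0 clk=1
t0.Δ2 w0=0 w5=1 w3=0 w6=0 w4=1 w1=0 w2=0 clk=1
t0.Δ3 w0=0 w5=0 w3=0 w6=1 w4=0 w1=0 w2=0 clk=1
t0.Δ4 w0=1 w5=0 w3=0 w6=1 w4=1 w1=0 w2=0 clk=1
t0.Δ5 w0=0 w5=1 w3=0 w6=1 w4=1 w1=0 w2=0 clk=1
t0.Δ6 w0=0 w5=0 w3=0 w6=1 w4=1 w1=0 w2=0 clk=1
t1.Δ0 w0=0 w5=0 w3=0 w6=1 w4=1 w1=0 w2=0 clk=1
t1.Δ1 w0=0 w5=0 w3=0 w6=1 w4=1 w1=0 w2=0 clk=0
t2.Δ0 w0=0 w5=0 w3=0 w6=1 w4=1 w1=0 w2=0 clk=0
t2.Δ1 w0=0 w5=0 w3=0 w6=1 w4=1 w1=0 w2=0 clk=1
t2.Δ2 w0=0 w5=0 w3=1 w6=1 w4=1 w1=0 w2=0 clk=1
t2.Δ3 w0=0 w5=1 w3=1 w6=0 w4=0 w1=0 w2=1 clk=1
t2.Δ4 w0=1 w5=1 w3=1 w6=0 w4=1 w1=1 w2=0 clk=1
t2.Δ5 w0=0 w5=0 w3=1 w6=0 w4=0 w1=0 w2=0 clk=1
t2.Δ6 w0=1 w5=1 w3=1 w6=0 w4=1 w1=0 w2=0 clk=1
t2.Δ7 w0=0 w5=0 w3=1 w6=0 w4=1 w1=0 w2=0 clk=1
t2.Δ8 w0=0 w5=1 w3=1 w6=0 w4=1 w1=0 w2=0 clk=1
t3.Δ0 w0=0 w5=1 w3=1 w6=0 w4=1 w1=0 w2=0 clk=1
t3.Δ1 w0=0 w5=1 w3=1 w6=0 w4=1 w1=0 w2=0 clk=0
t4.Δ0 w0=0 w5=1 w3=1 w6=0 w4=1 w1=0 w2=0 clk=0
t4.Δ1 w0=0 w5=1 w3=1 w6=0 w4=1 w1=0 w2=0 clk=1
t4.Δ2 w0=0 w5=1 w3=0 w6=0 w4=1 w1=0 w2=0 clk=1
t4.Δ3 w0=0 w5=0 w3=0 w6=1 w4=0 w1=0 w2=0 clk=1
t4.Δ4 w0=1 w5=0 w3=0 w6=1 w4=1 w1=0 w2=0 clk=1
t4.Δ5 w0=0 w5=1 w3=0 w6=1 w4=1 w1=0 w2=0 clk=1
t4.Δ6 w0=0 w5=0 w3=0 w6=1 w4=1 w1=0 w2=0 clk=1
t5.Δ0 w0=0 w5=0 w3=0 w6=1 w4=1 w1=0 w2=0 clk=1
t5.Δ1 w0=0 w5=0 w3=0 w6=1 w4=1 w1=0 w2=0 clk=0
t6.Δ0 w0=0 w5=0 w3=0 w6=1 w4=1 w1=0 w2=0 clk=0
t6.Δ1 w0=0 w5=0 w3=0 w6=1 w4=1 w1=0 w2=0 clk=1
t6.Δ2 w0=0 w5=0 w3=1 w6=1 w4=1 w1=0 w2=0 clk=1
t6.Δ3 w0=0 w5=1 w3=1 w6=0 w4=0 w1=0 w2=1 clk=1
t6.Δ4 w0=1 w5=1 w3=1 w6=0 w4=1 w1=1 w2=0 clk=1
t6.Δ5 w0=0 w5=0 w3=1 w6=0 w4=0 w1=0 w2=0 clk=1
t6.Δ6 w0=1 w5=1 w3=1 w6=0 w4=1 w1=0 w2=0 clk=1
t6.Δ7 w0=0 w5=0 w3=1 w6=0 w4=1 w1=0 w2=0 clk=1
t6.Δ8 w0=0 w5=1 w3=1 w6=0 w4=1 w1=0 w2=0 clk=1
t7.Δ0 w0=0 w5=1 w3=1 w6=0 w4=1 w1=0 w2=0 clk=1
t7.Δ1 w0=0 w5=1 w3=1 w6=0 w4=1 w1=0 w2=0 clk=0
t8.Δ0 w0=0 w5=1 w3=1 w6=0 w4=1 w1=0 w2=0 clk=0
t8.Δ1 w0=0 w5=1 w3=1 w6=0 w4=1 w1=0 w2=0 clk=1
t8.Δ2 w0=0 w5=1 w3=0 w6=0 w4=1 w1=0 w2=0 clk=1
t8.Δ3 w0=0 w5=0 w3=0 w6=1 w4=0 w1=0 w2=0 clk=1
t8.Δ4 w0=1 w5=0 w3=0 w6=1 w4=1 w1=0 w2=0 clk=1
t8.Δ5 w0=0 w5=1 w3=0 w6=1 w4=1 w1=0 w2=0 clk=1
t8.Δ6 w0=0 w5=0 w3=0 w6=1 w4=1 w1=0 w2=0 clk=1
t9.Δ0 w0=0 w5=0 w3=0 w6=1 w4=1 w1=0 w2=0 clk=1
t9.Δ1 w0=0 w5=0 w3=0 w6=1 w4=1 w1=0 w2=0 clk=0
t10.Δ0 w0=0 w5=0 w3=0 w6=1 w4=1 w1=0 w2=0 clk=0
t10.Δ1 w0=0 w5=0 w3=0 w6=1 w4=1 w1=0 w2=0 clk=1
t10.Δ2 w0=0 w5=0 w3=1 w6=1 w4=1 w1=0 w2=0 clk=1
t10.Δ3 w0=0 w5=1 w3=1 w6=0 w4=0 w1=0 w2=1 clk=1
t10.Δ4 w0=1 w5=1 w3=1 w6=0 w4=1 w1=1 w2=0 clk=1
t10.Δ5 w0=0 w5=0 w3=1 w6=0 w4=0 w1=0 w2=0 clk=1
t10.Δ6 w0=1 w5=1 w3=1 w6=0 w4=1 w1=0 w2=0 clk=1
t10.Δ7 w0=0 w5=0 w3=1 w6=0 w4=1 w1=0 w2=0 clk=1
t10.Δ8 w0=0 w5=1 w3=1 w6=0 w4=1 w1=0 w2=0 clk=1
t11.Δ0 w0=0 w5=1 w3=1 w6=0 w4=1 w1=0 w2=0 clk=1
t11.Δ1 w0=0 w5=1 w3=1 w6=0 w4=1 w1=0 w2=0 clk=0
t12.Δ0 w0=0 w5=1 w3=1 w6=0 w4=1 w1=0 w2=0 clk=0
t12.Δ1 w0=0 w5=1 w3=1 w6=0 w4=1 w1=0 w2=0 clk=1
t12.Δ2 w0=0 w5=1 w3=0 w6=0 w4=1 w1=0 w2=0 clk=1
t12.Δ3 w0=0 w5=0 w3=0 w6=1 w4=0 w1=0 w2=0 clk=1
t12.Δ4 w0=1 w5=0 w3=0 w6=1 w4=1 w1=0 w2=0 clk=1
t12.Δ5 w0=0 w5=1 w3=0 w6=1 w4=1 w1=0 w2=0 clk=1
t12.Δ6 w0=0 w5=0 w3=0 w6=1 w4=1 w1=0 w2=0 clk=1

0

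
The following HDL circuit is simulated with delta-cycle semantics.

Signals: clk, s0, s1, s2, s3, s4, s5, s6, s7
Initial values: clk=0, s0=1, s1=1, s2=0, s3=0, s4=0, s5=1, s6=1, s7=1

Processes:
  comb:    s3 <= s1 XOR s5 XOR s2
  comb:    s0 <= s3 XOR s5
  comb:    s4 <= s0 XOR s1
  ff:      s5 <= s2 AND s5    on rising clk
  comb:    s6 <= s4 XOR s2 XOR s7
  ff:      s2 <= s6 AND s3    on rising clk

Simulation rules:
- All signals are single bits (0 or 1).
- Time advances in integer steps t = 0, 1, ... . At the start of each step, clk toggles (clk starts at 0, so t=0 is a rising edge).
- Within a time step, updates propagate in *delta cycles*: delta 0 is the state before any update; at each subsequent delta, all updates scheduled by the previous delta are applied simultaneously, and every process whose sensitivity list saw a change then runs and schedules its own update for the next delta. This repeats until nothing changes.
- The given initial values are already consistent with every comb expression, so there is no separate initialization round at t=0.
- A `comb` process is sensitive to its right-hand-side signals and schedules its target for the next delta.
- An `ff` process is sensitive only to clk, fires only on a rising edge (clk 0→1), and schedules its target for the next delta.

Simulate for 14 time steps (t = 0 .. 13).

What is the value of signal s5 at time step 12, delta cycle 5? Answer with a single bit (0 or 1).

t=0 Δ0: s5=1 s0=1 s4=0 s7=1 clk=0 s3=0 s6=1 s2=0 s1=1
  Δ1: clk:0→1
  Δ2: s5:1→0
  Δ3: s0:1→0, s3:0→1
  Δ4: s0:0→1, s4:0→1
  Δ5: s4:1→0, s6:1→0
  Δ6: s6:0→1
  (6Δ to stable)
t=1 Δ0: s5=0 s0=1 s4=0 s7=1 clk=1 s3=1 s6=1 s2=0 s1=1
  Δ1: clk:1→0
  (1Δ to stable)
t=2 Δ0: s5=0 s0=1 s4=0 s7=1 clk=0 s3=1 s6=1 s2=0 s1=1
  Δ1: clk:0→1
  Δ2: s2:0→1
  Δ3: s3:1→0, s6:1→0
  Δ4: s0:1→0
  Δ5: s4:0→1
  Δ6: s6:0→1
  (6Δ to stable)
t=3 Δ0: s5=0 s0=0 s4=1 s7=1 clk=1 s3=0 s6=1 s2=1 s1=1
  Δ1: clk:1→0
  (1Δ to stable)
t=4 Δ0: s5=0 s0=0 s4=1 s7=1 clk=0 s3=0 s6=1 s2=1 s1=1
  Δ1: clk:0→1
  Δ2: s2:1→0
  Δ3: s3:0→1, s6:1→0
  Δ4: s0:0→1
  Δ5: s4:1→0
  Δ6: s6:0→1
  (6Δ to stable)
t=5 Δ0: s5=0 s0=1 s4=0 s7=1 clk=1 s3=1 s6=1 s2=0 s1=1
  Δ1: clk:1→0
  (1Δ to stable)
t=6 Δ0: s5=0 s0=1 s4=0 s7=1 clk=0 s3=1 s6=1 s2=0 s1=1
  Δ1: clk:0→1
  Δ2: s2:0→1
  Δ3: s3:1→0, s6:1→0
  Δ4: s0:1→0
  Δ5: s4:0→1
  Δ6: s6:0→1
  (6Δ to stable)
t=7 Δ0: s5=0 s0=0 s4=1 s7=1 clk=1 s3=0 s6=1 s2=1 s1=1
  Δ1: clk:1→0
  (1Δ to stable)
t=8 Δ0: s5=0 s0=0 s4=1 s7=1 clk=0 s3=0 s6=1 s2=1 s1=1
  Δ1: clk:0→1
  Δ2: s2:1→0
  Δ3: s3:0→1, s6:1→0
  Δ4: s0:0→1
  Δ5: s4:1→0
  Δ6: s6:0→1
  (6Δ to stable)
t=9 Δ0: s5=0 s0=1 s4=0 s7=1 clk=1 s3=1 s6=1 s2=0 s1=1
  Δ1: clk:1→0
  (1Δ to stable)
t=10 Δ0: s5=0 s0=1 s4=0 s7=1 clk=0 s3=1 s6=1 s2=0 s1=1
  Δ1: clk:0→1
  Δ2: s2:0→1
  Δ3: s3:1→0, s6:1→0
  Δ4: s0:1→0
  Δ5: s4:0→1
  Δ6: s6:0→1
  (6Δ to stable)
t=11 Δ0: s5=0 s0=0 s4=1 s7=1 clk=1 s3=0 s6=1 s2=1 s1=1
  Δ1: clk:1→0
  (1Δ to stable)
t=12 Δ0: s5=0 s0=0 s4=1 s7=1 clk=0 s3=0 s6=1 s2=1 s1=1
  Δ1: clk:0→1
  Δ2: s2:1→0
  Δ3: s3:0→1, s6:1→0
  Δ4: s0:0→1
  Δ5: s4:1→0
  Δ6: s6:0→1
  (6Δ to stable)
t=13 Δ0: s5=0 s0=1 s4=0 s7=1 clk=1 s3=1 s6=1 s2=0 s1=1
  Δ1: clk:1→0
  (1Δ to stable)

0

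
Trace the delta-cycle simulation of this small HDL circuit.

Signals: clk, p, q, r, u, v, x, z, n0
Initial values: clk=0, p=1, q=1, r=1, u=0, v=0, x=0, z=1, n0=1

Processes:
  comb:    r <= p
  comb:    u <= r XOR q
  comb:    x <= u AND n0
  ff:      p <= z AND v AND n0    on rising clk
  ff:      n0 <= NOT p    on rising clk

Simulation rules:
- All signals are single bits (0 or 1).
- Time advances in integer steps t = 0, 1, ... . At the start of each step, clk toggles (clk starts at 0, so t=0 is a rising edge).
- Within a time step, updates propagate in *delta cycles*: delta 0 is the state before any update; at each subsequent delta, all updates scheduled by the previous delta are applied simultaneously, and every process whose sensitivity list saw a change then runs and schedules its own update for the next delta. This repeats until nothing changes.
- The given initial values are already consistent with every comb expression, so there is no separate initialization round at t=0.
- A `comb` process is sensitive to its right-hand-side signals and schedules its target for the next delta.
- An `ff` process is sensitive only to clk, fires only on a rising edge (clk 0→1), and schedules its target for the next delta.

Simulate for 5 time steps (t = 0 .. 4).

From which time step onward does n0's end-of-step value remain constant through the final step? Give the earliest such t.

t=0 Δ0: n0=1 p=1 r=1 u=0 z=1 clk=0 v=0 q=1 x=0
  Δ1: clk:0→1
  Δ2: n0:1→0, p:1→0
  Δ3: r:1→0
  Δ4: u:0→1
  (4Δ to stable)
t=1 Δ0: n0=0 p=0 r=0 u=1 z=1 clk=1 v=0 q=1 x=0
  Δ1: clk:1→0
  (1Δ to stable)
t=2 Δ0: n0=0 p=0 r=0 u=1 z=1 clk=0 v=0 q=1 x=0
  Δ1: clk:0→1
  Δ2: n0:0→1
  Δ3: x:0→1
  (3Δ to stable)
t=3 Δ0: n0=1 p=0 r=0 u=1 z=1 clk=1 v=0 q=1 x=1
  Δ1: clk:1→0
  (1Δ to stable)
t=4 Δ0: n0=1 p=0 r=0 u=1 z=1 clk=0 v=0 q=1 x=1
  Δ1: clk:0→1
  (1Δ to stable)

2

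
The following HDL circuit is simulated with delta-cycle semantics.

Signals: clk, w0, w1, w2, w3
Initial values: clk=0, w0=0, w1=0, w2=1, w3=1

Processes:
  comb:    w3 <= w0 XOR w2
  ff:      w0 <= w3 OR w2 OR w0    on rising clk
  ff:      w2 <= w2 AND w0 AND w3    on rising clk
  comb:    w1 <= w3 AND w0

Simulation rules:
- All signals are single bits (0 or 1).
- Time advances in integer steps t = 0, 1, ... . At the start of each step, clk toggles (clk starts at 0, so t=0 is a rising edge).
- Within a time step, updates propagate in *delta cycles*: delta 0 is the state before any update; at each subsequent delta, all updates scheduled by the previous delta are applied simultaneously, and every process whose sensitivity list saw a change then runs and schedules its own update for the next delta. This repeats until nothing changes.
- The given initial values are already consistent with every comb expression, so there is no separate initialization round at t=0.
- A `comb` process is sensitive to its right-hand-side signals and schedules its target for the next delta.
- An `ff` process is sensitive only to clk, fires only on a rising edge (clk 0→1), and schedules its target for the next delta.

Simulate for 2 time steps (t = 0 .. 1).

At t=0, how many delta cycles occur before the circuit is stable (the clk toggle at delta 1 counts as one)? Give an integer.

3

[bits: w0,w1,w3,clk,w2]
t=0: Δ0=00101 Δ1=00111 Δ2=10110 Δ3=11110 | 3Δ
t=1: Δ0=11110 Δ1=11100 | 1Δ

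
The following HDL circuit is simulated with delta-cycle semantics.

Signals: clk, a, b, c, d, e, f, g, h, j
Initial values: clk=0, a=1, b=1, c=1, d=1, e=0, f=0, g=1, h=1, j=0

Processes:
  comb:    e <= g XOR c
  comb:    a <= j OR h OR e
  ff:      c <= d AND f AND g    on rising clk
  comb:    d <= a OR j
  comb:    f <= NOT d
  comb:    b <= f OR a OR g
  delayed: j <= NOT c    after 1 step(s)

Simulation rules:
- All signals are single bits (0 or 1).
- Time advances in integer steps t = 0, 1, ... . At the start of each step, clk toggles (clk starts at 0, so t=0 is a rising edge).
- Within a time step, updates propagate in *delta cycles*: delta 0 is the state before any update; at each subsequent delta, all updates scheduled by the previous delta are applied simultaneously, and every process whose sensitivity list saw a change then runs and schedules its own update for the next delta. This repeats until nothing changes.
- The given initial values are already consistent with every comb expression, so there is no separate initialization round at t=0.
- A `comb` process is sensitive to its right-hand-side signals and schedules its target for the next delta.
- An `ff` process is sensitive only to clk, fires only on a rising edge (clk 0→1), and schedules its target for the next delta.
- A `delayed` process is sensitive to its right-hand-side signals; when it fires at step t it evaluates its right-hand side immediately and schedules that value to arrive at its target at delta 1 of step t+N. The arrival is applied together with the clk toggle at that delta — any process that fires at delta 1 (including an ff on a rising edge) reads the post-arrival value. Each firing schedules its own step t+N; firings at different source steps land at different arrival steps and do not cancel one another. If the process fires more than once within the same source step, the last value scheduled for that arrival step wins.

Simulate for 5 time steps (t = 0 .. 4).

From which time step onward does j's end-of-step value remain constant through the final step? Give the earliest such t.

1

t=0 Δ0: a=1 b=1 clk=0 j=0 e=0 g=1 f=0 h=1 c=1 d=1
  Δ1: clk:0→1
  Δ2: c:1→0
  Δ3: e:0→1
  (3Δ to stable)
t=1 Δ0: a=1 b=1 clk=1 j=0 e=1 g=1 f=0 h=1 c=0 d=1
  Δ1: clk:1→0, j:0→1
  (1Δ to stable)
t=2 Δ0: a=1 b=1 clk=0 j=1 e=1 g=1 f=0 h=1 c=0 d=1
  Δ1: clk:0→1
  (1Δ to stable)
t=3 Δ0: a=1 b=1 clk=1 j=1 e=1 g=1 f=0 h=1 c=0 d=1
  Δ1: clk:1→0
  (1Δ to stable)
t=4 Δ0: a=1 b=1 clk=0 j=1 e=1 g=1 f=0 h=1 c=0 d=1
  Δ1: clk:0→1
  (1Δ to stable)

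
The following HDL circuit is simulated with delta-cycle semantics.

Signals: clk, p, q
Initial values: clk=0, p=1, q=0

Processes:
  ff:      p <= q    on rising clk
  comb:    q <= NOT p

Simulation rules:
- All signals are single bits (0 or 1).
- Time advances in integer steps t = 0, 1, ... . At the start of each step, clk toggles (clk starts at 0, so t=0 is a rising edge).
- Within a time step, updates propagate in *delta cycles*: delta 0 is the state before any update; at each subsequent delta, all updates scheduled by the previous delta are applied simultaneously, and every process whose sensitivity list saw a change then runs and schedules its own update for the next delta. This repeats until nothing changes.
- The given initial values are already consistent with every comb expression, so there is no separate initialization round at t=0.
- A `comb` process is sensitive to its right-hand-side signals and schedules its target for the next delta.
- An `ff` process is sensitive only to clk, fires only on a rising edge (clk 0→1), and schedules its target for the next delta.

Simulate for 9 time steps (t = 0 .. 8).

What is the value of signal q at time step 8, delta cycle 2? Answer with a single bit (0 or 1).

0

[bits: p,clk,q]
t=0: Δ0=100 Δ1=110 Δ2=010 Δ3=011 | 3Δ
t=1: Δ0=011 Δ1=001 | 1Δ
t=2: Δ0=001 Δ1=011 Δ2=111 Δ3=110 | 3Δ
t=3: Δ0=110 Δ1=100 | 1Δ
t=4: Δ0=100 Δ1=110 Δ2=010 Δ3=011 | 3Δ
t=5: Δ0=011 Δ1=001 | 1Δ
t=6: Δ0=001 Δ1=011 Δ2=111 Δ3=110 | 3Δ
t=7: Δ0=110 Δ1=100 | 1Δ
t=8: Δ0=100 Δ1=110 Δ2=010 Δ3=011 | 3Δ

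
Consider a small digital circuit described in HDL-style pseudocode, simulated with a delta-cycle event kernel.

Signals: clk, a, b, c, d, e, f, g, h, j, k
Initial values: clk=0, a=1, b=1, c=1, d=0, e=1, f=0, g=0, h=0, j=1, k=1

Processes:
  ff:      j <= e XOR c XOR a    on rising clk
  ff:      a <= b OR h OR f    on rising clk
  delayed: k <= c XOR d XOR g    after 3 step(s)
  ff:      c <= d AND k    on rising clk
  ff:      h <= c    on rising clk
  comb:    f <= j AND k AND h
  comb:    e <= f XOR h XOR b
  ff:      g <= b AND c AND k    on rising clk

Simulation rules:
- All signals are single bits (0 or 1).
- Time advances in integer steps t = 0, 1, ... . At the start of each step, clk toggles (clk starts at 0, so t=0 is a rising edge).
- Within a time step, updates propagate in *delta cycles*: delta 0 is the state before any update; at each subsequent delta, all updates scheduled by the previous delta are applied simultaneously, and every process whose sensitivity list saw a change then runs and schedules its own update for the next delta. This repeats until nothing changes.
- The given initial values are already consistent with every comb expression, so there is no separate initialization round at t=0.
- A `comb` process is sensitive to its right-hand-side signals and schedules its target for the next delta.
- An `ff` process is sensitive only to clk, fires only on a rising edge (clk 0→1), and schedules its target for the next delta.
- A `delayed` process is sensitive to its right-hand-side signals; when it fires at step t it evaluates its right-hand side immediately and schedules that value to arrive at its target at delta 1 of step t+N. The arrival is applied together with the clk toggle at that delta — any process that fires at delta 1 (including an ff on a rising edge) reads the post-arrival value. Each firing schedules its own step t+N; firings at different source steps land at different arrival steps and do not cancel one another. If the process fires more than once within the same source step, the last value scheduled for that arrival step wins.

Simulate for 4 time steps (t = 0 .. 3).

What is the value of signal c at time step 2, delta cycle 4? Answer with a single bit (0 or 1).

0

t=0 Δ0: b=1 c=1 j=1 a=1 clk=0 g=0 e=1 d=0 h=0 k=1 f=0
  Δ1: clk:0→1
  Δ2: c:1→0, g:0→1, h:0→1
  Δ3: e:1→0, f:0→1
  Δ4: e:0→1
  (4Δ to stable)
t=1 Δ0: b=1 c=0 j=1 a=1 clk=1 g=1 e=1 d=0 h=1 k=1 f=1
  Δ1: clk:1→0
  (1Δ to stable)
t=2 Δ0: b=1 c=0 j=1 a=1 clk=0 g=1 e=1 d=0 h=1 k=1 f=1
  Δ1: clk:0→1
  Δ2: j:1→0, g:1→0, h:1→0
  Δ3: e:1→0, f:1→0
  Δ4: e:0→1
  (4Δ to stable)
t=3 Δ0: b=1 c=0 j=0 a=1 clk=1 g=0 e=1 d=0 h=0 k=1 f=0
  Δ1: clk:1→0
  (1Δ to stable)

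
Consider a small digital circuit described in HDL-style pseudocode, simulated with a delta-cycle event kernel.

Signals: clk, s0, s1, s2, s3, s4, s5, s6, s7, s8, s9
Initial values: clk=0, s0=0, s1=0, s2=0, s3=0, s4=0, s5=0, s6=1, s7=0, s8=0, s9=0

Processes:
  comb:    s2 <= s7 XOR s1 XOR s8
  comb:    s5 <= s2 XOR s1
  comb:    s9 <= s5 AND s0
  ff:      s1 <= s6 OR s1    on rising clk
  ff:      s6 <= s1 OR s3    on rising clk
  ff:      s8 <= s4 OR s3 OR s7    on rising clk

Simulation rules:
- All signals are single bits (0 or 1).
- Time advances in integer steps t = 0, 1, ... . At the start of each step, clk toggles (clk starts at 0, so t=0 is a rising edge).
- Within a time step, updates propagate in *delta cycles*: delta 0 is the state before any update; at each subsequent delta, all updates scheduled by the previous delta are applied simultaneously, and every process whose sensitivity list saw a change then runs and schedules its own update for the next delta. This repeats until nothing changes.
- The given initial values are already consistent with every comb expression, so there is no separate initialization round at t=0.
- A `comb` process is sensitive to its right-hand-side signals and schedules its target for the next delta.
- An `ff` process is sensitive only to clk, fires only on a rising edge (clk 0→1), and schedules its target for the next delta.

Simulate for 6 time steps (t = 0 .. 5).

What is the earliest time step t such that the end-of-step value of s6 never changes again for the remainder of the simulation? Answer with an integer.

2

t0.Δ0 s5=0 clk=0 s2=0 s7=0 s0=0 s3=0 s4=0 s1=0 s9=0 s6=1 s8=0
t0.Δ1 s5=0 clk=1 s2=0 s7=0 s0=0 s3=0 s4=0 s1=0 s9=0 s6=1 s8=0
t0.Δ2 s5=0 clk=1 s2=0 s7=0 s0=0 s3=0 s4=0 s1=1 s9=0 s6=0 s8=0
t0.Δ3 s5=1 clk=1 s2=1 s7=0 s0=0 s3=0 s4=0 s1=1 s9=0 s6=0 s8=0
t0.Δ4 s5=0 clk=1 s2=1 s7=0 s0=0 s3=0 s4=0 s1=1 s9=0 s6=0 s8=0
t1.Δ0 s5=0 clk=1 s2=1 s7=0 s0=0 s3=0 s4=0 s1=1 s9=0 s6=0 s8=0
t1.Δ1 s5=0 clk=0 s2=1 s7=0 s0=0 s3=0 s4=0 s1=1 s9=0 s6=0 s8=0
t2.Δ0 s5=0 clk=0 s2=1 s7=0 s0=0 s3=0 s4=0 s1=1 s9=0 s6=0 s8=0
t2.Δ1 s5=0 clk=1 s2=1 s7=0 s0=0 s3=0 s4=0 s1=1 s9=0 s6=0 s8=0
t2.Δ2 s5=0 clk=1 s2=1 s7=0 s0=0 s3=0 s4=0 s1=1 s9=0 s6=1 s8=0
t3.Δ0 s5=0 clk=1 s2=1 s7=0 s0=0 s3=0 s4=0 s1=1 s9=0 s6=1 s8=0
t3.Δ1 s5=0 clk=0 s2=1 s7=0 s0=0 s3=0 s4=0 s1=1 s9=0 s6=1 s8=0
t4.Δ0 s5=0 clk=0 s2=1 s7=0 s0=0 s3=0 s4=0 s1=1 s9=0 s6=1 s8=0
t4.Δ1 s5=0 clk=1 s2=1 s7=0 s0=0 s3=0 s4=0 s1=1 s9=0 s6=1 s8=0
t5.Δ0 s5=0 clk=1 s2=1 s7=0 s0=0 s3=0 s4=0 s1=1 s9=0 s6=1 s8=0
t5.Δ1 s5=0 clk=0 s2=1 s7=0 s0=0 s3=0 s4=0 s1=1 s9=0 s6=1 s8=0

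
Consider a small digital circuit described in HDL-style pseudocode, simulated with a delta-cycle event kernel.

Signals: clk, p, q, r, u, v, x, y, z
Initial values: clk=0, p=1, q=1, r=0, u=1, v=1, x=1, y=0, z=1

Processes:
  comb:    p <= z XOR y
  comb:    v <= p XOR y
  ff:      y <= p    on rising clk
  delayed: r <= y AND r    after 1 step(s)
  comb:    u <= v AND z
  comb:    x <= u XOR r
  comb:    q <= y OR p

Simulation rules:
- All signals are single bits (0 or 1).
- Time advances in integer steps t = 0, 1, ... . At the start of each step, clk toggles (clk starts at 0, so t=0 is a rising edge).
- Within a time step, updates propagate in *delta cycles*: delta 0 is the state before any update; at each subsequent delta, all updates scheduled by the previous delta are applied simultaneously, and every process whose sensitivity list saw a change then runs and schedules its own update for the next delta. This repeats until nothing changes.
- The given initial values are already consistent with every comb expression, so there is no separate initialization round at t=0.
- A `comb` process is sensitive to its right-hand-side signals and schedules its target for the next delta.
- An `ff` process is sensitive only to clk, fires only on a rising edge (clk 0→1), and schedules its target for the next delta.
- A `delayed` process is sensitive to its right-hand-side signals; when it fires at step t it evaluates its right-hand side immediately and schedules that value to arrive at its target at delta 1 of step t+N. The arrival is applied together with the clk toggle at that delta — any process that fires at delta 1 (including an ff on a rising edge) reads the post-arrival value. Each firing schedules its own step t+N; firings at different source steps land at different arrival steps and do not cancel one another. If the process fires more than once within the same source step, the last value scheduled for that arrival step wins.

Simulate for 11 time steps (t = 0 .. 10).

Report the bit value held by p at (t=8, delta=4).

[bits: q,u,clk,y,x,p,r,z,v]
t=0: Δ0=110011011 Δ1=111011011 Δ2=111111011 Δ3=111110010 Δ4=101110011 Δ5=111100011 Δ6=111110011 | 6Δ
t=1: Δ0=111110011 Δ1=110110011 | 1Δ
t=2: Δ0=110110011 Δ1=111110011 Δ2=111010011 Δ3=011011010 Δ4=101011011 Δ5=111001011 Δ6=111011011 | 6Δ
t=3: Δ0=111011011 Δ1=110011011 | 1Δ
t=4: Δ0=110011011 Δ1=111011011 Δ2=111111011 Δ3=111110010 Δ4=101110011 Δ5=111100011 Δ6=111110011 | 6Δ
t=5: Δ0=111110011 Δ1=110110011 | 1Δ
t=6: Δ0=110110011 Δ1=111110011 Δ2=111010011 Δ3=011011010 Δ4=101011011 Δ5=111001011 Δ6=111011011 | 6Δ
t=7: Δ0=111011011 Δ1=110011011 | 1Δ
t=8: Δ0=110011011 Δ1=111011011 Δ2=111111011 Δ3=111110010 Δ4=101110011 Δ5=111100011 Δ6=111110011 | 6Δ
t=9: Δ0=111110011 Δ1=110110011 | 1Δ
t=10: Δ0=110110011 Δ1=111110011 Δ2=111010011 Δ3=011011010 Δ4=101011011 Δ5=111001011 Δ6=111011011 | 6Δ

0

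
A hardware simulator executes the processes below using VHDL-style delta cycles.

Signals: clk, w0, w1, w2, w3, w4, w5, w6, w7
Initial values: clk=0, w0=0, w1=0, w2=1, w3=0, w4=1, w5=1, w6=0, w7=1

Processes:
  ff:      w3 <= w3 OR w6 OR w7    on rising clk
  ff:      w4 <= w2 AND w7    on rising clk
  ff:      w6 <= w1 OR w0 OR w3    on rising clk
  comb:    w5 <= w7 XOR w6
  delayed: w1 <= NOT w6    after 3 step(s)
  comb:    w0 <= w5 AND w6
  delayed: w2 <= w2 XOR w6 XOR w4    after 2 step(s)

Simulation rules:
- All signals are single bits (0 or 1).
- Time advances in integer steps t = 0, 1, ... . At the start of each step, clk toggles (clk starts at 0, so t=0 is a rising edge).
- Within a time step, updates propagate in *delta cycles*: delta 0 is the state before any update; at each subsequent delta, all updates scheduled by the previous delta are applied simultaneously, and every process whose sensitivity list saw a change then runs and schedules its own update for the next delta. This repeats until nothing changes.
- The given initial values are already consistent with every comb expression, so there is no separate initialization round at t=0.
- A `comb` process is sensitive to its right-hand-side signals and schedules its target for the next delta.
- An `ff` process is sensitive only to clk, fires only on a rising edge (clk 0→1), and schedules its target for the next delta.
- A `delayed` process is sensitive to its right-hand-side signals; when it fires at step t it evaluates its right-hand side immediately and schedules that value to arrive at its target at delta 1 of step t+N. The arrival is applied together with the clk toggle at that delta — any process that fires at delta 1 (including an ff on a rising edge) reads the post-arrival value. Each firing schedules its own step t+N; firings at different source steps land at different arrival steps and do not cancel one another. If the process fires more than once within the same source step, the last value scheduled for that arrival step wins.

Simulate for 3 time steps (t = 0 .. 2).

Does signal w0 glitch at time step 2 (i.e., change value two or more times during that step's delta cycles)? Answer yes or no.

[bits: clk,w3,w1,w0,w5,w2,w7,w4,w6]
t=0: Δ0=000011110 Δ1=100011110 Δ2=110011110 | 2Δ
t=1: Δ0=110011110 Δ1=010011110 | 1Δ
t=2: Δ0=010011110 Δ1=110011110 Δ2=110011111 Δ3=110101111 Δ4=110001111 | 4Δ

yes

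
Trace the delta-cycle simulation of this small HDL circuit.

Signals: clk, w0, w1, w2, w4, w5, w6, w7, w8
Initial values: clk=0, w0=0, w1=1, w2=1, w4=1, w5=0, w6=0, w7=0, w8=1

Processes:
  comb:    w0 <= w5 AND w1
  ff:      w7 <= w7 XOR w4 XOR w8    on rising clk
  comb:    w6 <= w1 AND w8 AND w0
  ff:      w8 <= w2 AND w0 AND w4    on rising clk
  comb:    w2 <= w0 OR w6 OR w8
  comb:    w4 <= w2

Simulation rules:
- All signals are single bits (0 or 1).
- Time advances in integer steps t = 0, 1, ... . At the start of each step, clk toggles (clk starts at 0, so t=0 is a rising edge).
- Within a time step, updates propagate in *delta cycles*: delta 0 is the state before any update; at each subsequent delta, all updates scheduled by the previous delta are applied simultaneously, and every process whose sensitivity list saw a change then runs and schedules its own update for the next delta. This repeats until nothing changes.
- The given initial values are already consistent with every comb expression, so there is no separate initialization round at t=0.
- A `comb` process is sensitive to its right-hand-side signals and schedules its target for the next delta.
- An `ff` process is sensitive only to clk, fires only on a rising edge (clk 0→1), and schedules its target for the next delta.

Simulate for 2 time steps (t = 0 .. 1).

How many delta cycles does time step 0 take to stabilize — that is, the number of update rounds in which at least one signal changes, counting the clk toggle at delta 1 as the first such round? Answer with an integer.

4

t=0 Δ0: clk=0 w7=0 w1=1 w0=0 w8=1 w5=0 w6=0 w4=1 w2=1
  Δ1: clk:0→1
  Δ2: w8:1→0
  Δ3: w2:1→0
  Δ4: w4:1→0
  (4Δ to stable)
t=1 Δ0: clk=1 w7=0 w1=1 w0=0 w8=0 w5=0 w6=0 w4=0 w2=0
  Δ1: clk:1→0
  (1Δ to stable)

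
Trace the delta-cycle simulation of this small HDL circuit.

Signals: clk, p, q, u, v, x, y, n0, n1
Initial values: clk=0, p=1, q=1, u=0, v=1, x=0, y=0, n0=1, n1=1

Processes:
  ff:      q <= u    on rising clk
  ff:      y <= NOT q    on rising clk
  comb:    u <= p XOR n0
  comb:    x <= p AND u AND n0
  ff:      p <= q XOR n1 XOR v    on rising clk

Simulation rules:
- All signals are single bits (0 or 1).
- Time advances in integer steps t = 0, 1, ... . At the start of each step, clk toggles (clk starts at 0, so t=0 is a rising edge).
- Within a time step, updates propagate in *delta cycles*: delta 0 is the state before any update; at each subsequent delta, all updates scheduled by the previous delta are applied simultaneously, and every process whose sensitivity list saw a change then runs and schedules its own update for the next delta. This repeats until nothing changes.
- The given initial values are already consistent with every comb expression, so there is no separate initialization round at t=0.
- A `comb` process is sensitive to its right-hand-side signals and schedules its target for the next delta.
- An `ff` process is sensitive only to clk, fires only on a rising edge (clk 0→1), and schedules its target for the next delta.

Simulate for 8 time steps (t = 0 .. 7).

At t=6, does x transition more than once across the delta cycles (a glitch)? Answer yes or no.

yes

[bits: n1,q,y,u,v,n0,p,x,clk]
t=0: Δ0=110011100 Δ1=110011101 Δ2=100011101 | 2Δ
t=1: Δ0=100011101 Δ1=100011100 | 1Δ
t=2: Δ0=100011100 Δ1=100011101 Δ2=101011001 Δ3=101111001 | 3Δ
t=3: Δ0=101111001 Δ1=101111000 | 1Δ
t=4: Δ0=101111000 Δ1=101111001 Δ2=111111001 | 2Δ
t=5: Δ0=111111001 Δ1=111111000 | 1Δ
t=6: Δ0=111111000 Δ1=111111001 Δ2=110111101 Δ3=110011111 Δ4=110011101 | 4Δ
t=7: Δ0=110011101 Δ1=110011100 | 1Δ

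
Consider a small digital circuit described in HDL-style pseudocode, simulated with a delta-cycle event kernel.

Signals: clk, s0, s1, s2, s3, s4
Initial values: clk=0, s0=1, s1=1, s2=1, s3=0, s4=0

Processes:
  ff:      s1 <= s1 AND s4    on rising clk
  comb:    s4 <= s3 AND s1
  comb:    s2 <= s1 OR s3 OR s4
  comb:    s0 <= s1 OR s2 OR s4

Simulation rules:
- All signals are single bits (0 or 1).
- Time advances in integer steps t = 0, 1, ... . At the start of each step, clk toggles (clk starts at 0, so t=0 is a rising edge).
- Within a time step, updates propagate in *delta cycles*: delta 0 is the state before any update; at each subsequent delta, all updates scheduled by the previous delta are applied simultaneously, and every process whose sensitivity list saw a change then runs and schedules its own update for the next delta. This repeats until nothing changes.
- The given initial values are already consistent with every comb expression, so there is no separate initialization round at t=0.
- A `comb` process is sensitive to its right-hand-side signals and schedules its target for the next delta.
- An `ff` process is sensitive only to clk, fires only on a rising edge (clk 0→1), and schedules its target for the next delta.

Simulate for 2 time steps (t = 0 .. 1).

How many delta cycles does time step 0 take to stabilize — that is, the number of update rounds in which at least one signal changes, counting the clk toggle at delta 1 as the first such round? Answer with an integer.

t0.Δ0 s4=0 s2=1 clk=0 s0=1 s3=0 s1=1
t0.Δ1 s4=0 s2=1 clk=1 s0=1 s3=0 s1=1
t0.Δ2 s4=0 s2=1 clk=1 s0=1 s3=0 s1=0
t0.Δ3 s4=0 s2=0 clk=1 s0=1 s3=0 s1=0
t0.Δ4 s4=0 s2=0 clk=1 s0=0 s3=0 s1=0
t1.Δ0 s4=0 s2=0 clk=1 s0=0 s3=0 s1=0
t1.Δ1 s4=0 s2=0 clk=0 s0=0 s3=0 s1=0

4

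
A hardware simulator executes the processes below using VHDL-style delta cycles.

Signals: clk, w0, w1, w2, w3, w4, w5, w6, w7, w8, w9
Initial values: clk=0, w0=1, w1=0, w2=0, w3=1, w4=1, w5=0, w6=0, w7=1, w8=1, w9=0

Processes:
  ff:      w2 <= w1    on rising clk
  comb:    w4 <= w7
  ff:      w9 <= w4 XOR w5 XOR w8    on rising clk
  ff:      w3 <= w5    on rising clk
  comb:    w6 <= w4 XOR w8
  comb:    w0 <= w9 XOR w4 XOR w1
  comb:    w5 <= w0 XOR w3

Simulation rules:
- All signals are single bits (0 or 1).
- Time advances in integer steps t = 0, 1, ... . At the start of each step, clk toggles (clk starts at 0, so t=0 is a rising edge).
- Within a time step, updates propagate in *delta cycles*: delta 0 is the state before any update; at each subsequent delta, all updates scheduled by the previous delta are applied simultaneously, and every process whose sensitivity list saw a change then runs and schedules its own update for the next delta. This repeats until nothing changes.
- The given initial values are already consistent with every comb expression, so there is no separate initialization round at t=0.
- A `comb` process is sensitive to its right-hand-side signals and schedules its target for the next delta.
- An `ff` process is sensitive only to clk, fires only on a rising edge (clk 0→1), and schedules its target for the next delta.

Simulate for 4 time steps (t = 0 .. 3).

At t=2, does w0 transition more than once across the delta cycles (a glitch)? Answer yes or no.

[bits: w0,w4,w7,w5,w6,w9,clk,w8,w1,w3,w2]
t=0: Δ0=11100001010 Δ1=11100011010 Δ2=11100011000 Δ3=11110011000 | 3Δ
t=1: Δ0=11110011000 Δ1=11110001000 | 1Δ
t=2: Δ0=11110001000 Δ1=11110011000 Δ2=11110111010 Δ3=01100111010 Δ4=01110111010 | 4Δ
t=3: Δ0=01110111010 Δ1=01110101010 | 1Δ

no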